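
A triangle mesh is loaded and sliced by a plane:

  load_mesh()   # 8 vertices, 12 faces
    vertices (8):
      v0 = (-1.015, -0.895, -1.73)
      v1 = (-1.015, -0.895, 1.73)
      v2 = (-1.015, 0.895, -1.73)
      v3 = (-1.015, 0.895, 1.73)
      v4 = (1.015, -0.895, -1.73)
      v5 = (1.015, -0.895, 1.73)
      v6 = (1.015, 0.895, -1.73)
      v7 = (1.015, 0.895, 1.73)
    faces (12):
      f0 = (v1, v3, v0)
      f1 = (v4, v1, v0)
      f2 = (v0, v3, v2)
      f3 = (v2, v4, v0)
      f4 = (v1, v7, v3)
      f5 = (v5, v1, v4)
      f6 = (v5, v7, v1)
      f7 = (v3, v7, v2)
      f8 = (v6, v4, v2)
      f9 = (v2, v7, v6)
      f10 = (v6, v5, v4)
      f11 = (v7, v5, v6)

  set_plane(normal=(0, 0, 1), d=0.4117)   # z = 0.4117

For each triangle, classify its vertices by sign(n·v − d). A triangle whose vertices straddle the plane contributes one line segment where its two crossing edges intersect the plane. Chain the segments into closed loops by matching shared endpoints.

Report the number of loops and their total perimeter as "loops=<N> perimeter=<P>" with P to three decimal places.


Straddling triangles (8 of 12):
  (v1,v3,v0) [++-] → (-1.015, 0.212989, 0.4117)–(-1.015, -0.895, 0.4117)  len=1.1080
  (v4,v1,v0) [-+-] → (-0.241547, -0.895, 0.4117)–(-1.015, -0.895, 0.4117)  len=0.7735
  (v0,v3,v2) [-+-] → (-1.015, 0.212989, 0.4117)–(-1.015, 0.895, 0.4117)  len=0.6820
  (v5,v1,v4) [++-] → (-0.241547, -0.895, 0.4117)–(1.015, -0.895, 0.4117)  len=1.2565
  (v3,v7,v2) [++-] → (0.241547, 0.895, 0.4117)–(-1.015, 0.895, 0.4117)  len=1.2565
  (v2,v7,v6) [-+-] → (0.241547, 0.895, 0.4117)–(1.015, 0.895, 0.4117)  len=0.7735
  (v6,v5,v4) [-+-] → (1.015, -0.212989, 0.4117)–(1.015, -0.895, 0.4117)  len=0.6820
  (v7,v5,v6) [++-] → (1.015, -0.212989, 0.4117)–(1.015, 0.895, 0.4117)  len=1.1080

Chained into 1 loop(s):
  loop 1: 8 segments, perimeter = 7.6400
Total perimeter = 7.640

loops=1 perimeter=7.640


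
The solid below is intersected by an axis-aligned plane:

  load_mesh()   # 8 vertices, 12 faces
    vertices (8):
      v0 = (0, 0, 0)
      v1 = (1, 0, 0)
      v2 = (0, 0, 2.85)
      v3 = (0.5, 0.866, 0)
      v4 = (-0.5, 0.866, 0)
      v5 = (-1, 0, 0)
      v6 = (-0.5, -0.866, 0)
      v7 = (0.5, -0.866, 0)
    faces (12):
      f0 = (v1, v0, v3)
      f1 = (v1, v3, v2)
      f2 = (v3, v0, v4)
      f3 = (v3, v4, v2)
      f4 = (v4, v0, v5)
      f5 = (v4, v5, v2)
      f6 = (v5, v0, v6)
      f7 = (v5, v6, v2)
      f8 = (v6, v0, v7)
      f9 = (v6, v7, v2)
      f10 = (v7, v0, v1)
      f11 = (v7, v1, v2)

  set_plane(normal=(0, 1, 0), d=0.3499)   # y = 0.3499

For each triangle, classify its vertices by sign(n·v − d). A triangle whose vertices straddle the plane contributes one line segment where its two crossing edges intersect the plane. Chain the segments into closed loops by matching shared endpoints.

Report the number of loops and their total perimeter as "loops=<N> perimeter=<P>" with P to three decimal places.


loops=1 perimeter=5.600

Straddling triangles (6 of 12):
  (v1,v0,v3) [--+] → (0.202021, 0.3499, 0)–(0.797979, 0.3499, 0)  len=0.5960
  (v1,v3,v2) [-+-] → (0.797979, 0.3499, 0)–(0.202021, 0.3499, 1.69848)  len=1.8000
  (v3,v0,v4) [+-+] → (0.202021, 0.3499, 0)–(-0.202021, 0.3499, 0)  len=0.4040
  (v3,v4,v2) [++-] → (-0.202021, 0.3499, 1.69848)–(0.202021, 0.3499, 1.69848)  len=0.4040
  (v4,v0,v5) [+--] → (-0.202021, 0.3499, 0)–(-0.797979, 0.3499, 0)  len=0.5960
  (v4,v5,v2) [+--] → (-0.797979, 0.3499, 0)–(-0.202021, 0.3499, 1.69848)  len=1.8000

Chained into 1 loop(s):
  loop 1: 6 segments, perimeter = 5.6000
Total perimeter = 5.600


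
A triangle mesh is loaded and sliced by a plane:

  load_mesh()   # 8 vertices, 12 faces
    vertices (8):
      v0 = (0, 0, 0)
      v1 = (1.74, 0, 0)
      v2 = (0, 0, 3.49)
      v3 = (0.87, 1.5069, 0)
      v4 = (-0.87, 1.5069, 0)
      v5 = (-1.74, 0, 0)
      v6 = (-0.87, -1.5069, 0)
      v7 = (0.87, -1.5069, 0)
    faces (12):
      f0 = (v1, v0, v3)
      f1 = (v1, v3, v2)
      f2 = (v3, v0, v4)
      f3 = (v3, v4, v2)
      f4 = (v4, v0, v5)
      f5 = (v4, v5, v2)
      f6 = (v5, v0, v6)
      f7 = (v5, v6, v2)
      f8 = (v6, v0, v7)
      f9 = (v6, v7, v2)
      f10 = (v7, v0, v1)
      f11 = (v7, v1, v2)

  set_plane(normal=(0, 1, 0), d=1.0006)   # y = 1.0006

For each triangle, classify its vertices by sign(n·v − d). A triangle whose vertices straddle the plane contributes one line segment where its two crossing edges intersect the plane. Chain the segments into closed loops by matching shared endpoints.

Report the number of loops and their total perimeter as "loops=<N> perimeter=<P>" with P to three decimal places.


loops=1 perimeter=6.101

Straddling triangles (6 of 12):
  (v1,v0,v3) [--+] → (0.577691, 1.0006, 0)–(1.16231, 1.0006, 0)  len=0.5846
  (v1,v3,v2) [-+-] → (1.16231, 1.0006, 0)–(0.577691, 1.0006, 1.1726)  len=1.3103
  (v3,v0,v4) [+-+] → (0.577691, 1.0006, 0)–(-0.577691, 1.0006, 0)  len=1.1554
  (v3,v4,v2) [++-] → (-0.577691, 1.0006, 1.1726)–(0.577691, 1.0006, 1.1726)  len=1.1554
  (v4,v0,v5) [+--] → (-0.577691, 1.0006, 0)–(-1.16231, 1.0006, 0)  len=0.5846
  (v4,v5,v2) [+--] → (-1.16231, 1.0006, 0)–(-0.577691, 1.0006, 1.1726)  len=1.3103

Chained into 1 loop(s):
  loop 1: 6 segments, perimeter = 6.1005
Total perimeter = 6.101


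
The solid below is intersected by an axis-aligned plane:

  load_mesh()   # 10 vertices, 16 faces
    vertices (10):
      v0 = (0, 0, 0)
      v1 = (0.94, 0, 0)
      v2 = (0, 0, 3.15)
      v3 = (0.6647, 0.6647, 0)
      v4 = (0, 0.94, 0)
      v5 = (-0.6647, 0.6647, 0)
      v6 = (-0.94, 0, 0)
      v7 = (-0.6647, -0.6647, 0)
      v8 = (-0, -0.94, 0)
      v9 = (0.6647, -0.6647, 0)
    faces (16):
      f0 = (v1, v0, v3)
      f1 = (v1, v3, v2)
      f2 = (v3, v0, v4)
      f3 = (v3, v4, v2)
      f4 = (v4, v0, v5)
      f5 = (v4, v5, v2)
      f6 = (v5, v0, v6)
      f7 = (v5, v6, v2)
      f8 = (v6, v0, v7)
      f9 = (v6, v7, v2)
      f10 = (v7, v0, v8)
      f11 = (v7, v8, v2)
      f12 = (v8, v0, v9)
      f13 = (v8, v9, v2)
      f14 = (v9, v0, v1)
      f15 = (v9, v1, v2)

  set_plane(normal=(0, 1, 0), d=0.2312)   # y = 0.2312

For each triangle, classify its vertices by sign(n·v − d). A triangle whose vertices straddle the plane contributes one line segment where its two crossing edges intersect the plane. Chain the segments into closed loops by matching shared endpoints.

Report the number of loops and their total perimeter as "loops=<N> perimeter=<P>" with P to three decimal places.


loops=1 perimeter=6.767

Straddling triangles (8 of 16):
  (v1,v0,v3) [--+] → (0.2312, 0.2312, 0)–(0.844243, 0.2312, 0)  len=0.6130
  (v1,v3,v2) [-+-] → (0.844243, 0.2312, 0)–(0.2312, 0.2312, 2.05435)  len=2.1439
  (v3,v0,v4) [+-+] → (0.2312, 0.2312, 0)–(0, 0.2312, 0)  len=0.2312
  (v3,v4,v2) [++-] → (0, 0.2312, 2.37523)–(0.2312, 0.2312, 2.05435)  len=0.3955
  (v4,v0,v5) [+-+] → (0, 0.2312, 0)–(-0.2312, 0.2312, 0)  len=0.2312
  (v4,v5,v2) [++-] → (-0.2312, 0.2312, 2.05435)–(0, 0.2312, 2.37523)  len=0.3955
  (v5,v0,v6) [+--] → (-0.2312, 0.2312, 0)–(-0.844243, 0.2312, 0)  len=0.6130
  (v5,v6,v2) [+--] → (-0.844243, 0.2312, 0)–(-0.2312, 0.2312, 2.05435)  len=2.1439

Chained into 1 loop(s):
  loop 1: 8 segments, perimeter = 6.7672
Total perimeter = 6.767


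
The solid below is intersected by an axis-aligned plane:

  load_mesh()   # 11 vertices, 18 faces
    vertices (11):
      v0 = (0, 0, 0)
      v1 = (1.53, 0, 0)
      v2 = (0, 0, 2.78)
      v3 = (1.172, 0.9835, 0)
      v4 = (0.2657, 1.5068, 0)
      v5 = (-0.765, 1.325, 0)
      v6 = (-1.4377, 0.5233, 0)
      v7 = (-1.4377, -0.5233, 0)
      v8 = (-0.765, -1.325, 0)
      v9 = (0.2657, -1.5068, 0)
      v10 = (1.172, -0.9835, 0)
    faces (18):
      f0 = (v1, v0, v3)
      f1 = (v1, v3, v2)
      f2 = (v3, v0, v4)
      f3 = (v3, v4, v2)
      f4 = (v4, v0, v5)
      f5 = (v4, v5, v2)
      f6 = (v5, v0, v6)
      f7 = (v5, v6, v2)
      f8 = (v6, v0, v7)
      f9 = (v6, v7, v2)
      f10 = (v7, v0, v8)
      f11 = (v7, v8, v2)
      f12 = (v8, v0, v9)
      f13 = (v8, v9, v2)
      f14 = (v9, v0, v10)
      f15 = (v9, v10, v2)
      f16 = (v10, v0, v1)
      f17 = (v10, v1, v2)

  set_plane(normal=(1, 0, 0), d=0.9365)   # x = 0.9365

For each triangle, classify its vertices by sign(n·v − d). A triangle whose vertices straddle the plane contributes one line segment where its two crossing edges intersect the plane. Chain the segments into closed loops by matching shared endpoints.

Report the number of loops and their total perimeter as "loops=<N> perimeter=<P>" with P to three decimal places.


loops=1 perimeter=5.425

Straddling triangles (8 of 18):
  (v1,v0,v3) [+-+] → (0.9365, 0, 0)–(0.9365, 0.785877, 0)  len=0.7859
  (v1,v3,v2) [++-] → (0.9365, 0.785877, 0.558609)–(0.9365, 0, 1.07839)  len=0.9422
  (v3,v0,v4) [+--] → (0.9365, 0.785877, 0)–(0.9365, 1.11948, 0)  len=0.3336
  (v3,v4,v2) [+--] → (0.9365, 1.11948, 0)–(0.9365, 0.785877, 0.558609)  len=0.6506
  (v9,v0,v10) [--+] → (0.9365, -0.785877, 0)–(0.9365, -1.11948, 0)  len=0.3336
  (v9,v10,v2) [-+-] → (0.9365, -1.11948, 0)–(0.9365, -0.785877, 0.558609)  len=0.6506
  (v10,v0,v1) [+-+] → (0.9365, -0.785877, 0)–(0.9365, 0, 0)  len=0.7859
  (v10,v1,v2) [++-] → (0.9365, 0, 1.07839)–(0.9365, -0.785877, 0.558609)  len=0.9422

Chained into 1 loop(s):
  loop 1: 8 segments, perimeter = 5.4247
Total perimeter = 5.425


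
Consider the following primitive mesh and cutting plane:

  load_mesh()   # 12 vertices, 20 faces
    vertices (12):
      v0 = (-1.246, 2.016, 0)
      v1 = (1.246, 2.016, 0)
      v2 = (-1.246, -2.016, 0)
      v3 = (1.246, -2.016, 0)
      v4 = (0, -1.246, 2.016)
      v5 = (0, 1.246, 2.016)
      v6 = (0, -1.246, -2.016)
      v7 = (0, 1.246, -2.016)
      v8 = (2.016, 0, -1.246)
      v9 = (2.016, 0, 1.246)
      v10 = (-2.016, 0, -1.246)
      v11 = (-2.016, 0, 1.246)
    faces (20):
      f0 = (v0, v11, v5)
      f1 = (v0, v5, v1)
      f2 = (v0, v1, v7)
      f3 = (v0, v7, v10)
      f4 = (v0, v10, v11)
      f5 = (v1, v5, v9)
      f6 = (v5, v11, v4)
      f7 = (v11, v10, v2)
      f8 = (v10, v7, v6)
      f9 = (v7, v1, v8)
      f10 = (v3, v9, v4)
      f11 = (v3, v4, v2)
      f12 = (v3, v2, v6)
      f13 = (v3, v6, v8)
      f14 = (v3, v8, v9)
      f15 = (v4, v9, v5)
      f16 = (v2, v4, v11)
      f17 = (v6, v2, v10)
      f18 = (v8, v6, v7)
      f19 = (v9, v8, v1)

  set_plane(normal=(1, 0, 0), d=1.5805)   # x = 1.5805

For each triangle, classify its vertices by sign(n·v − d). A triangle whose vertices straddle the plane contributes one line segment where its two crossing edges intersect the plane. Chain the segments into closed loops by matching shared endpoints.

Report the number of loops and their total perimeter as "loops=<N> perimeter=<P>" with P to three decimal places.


Straddling triangles (8 of 20):
  (v1,v5,v9) [--+] → (1.5805, 0.269163, 1.41234)–(1.5805, 1.14022, 0.541282)  len=1.2319
  (v7,v1,v8) [--+] → (1.5805, 1.14022, -0.541282)–(1.5805, 0.269163, -1.41234)  len=1.2319
  (v3,v9,v4) [-+-] → (1.5805, -1.14022, 0.541282)–(1.5805, -0.269163, 1.41234)  len=1.2319
  (v3,v6,v8) [--+] → (1.5805, -0.269163, -1.41234)–(1.5805, -1.14022, -0.541282)  len=1.2319
  (v3,v8,v9) [-++] → (1.5805, -1.14022, -0.541282)–(1.5805, -1.14022, 0.541282)  len=1.0826
  (v4,v9,v5) [-+-] → (1.5805, -0.269163, 1.41234)–(1.5805, 0.269163, 1.41234)  len=0.5383
  (v8,v6,v7) [+--] → (1.5805, -0.269163, -1.41234)–(1.5805, 0.269163, -1.41234)  len=0.5383
  (v9,v8,v1) [++-] → (1.5805, 1.14022, -0.541282)–(1.5805, 1.14022, 0.541282)  len=1.0826

Chained into 1 loop(s):
  loop 1: 8 segments, perimeter = 8.1692
Total perimeter = 8.169

loops=1 perimeter=8.169


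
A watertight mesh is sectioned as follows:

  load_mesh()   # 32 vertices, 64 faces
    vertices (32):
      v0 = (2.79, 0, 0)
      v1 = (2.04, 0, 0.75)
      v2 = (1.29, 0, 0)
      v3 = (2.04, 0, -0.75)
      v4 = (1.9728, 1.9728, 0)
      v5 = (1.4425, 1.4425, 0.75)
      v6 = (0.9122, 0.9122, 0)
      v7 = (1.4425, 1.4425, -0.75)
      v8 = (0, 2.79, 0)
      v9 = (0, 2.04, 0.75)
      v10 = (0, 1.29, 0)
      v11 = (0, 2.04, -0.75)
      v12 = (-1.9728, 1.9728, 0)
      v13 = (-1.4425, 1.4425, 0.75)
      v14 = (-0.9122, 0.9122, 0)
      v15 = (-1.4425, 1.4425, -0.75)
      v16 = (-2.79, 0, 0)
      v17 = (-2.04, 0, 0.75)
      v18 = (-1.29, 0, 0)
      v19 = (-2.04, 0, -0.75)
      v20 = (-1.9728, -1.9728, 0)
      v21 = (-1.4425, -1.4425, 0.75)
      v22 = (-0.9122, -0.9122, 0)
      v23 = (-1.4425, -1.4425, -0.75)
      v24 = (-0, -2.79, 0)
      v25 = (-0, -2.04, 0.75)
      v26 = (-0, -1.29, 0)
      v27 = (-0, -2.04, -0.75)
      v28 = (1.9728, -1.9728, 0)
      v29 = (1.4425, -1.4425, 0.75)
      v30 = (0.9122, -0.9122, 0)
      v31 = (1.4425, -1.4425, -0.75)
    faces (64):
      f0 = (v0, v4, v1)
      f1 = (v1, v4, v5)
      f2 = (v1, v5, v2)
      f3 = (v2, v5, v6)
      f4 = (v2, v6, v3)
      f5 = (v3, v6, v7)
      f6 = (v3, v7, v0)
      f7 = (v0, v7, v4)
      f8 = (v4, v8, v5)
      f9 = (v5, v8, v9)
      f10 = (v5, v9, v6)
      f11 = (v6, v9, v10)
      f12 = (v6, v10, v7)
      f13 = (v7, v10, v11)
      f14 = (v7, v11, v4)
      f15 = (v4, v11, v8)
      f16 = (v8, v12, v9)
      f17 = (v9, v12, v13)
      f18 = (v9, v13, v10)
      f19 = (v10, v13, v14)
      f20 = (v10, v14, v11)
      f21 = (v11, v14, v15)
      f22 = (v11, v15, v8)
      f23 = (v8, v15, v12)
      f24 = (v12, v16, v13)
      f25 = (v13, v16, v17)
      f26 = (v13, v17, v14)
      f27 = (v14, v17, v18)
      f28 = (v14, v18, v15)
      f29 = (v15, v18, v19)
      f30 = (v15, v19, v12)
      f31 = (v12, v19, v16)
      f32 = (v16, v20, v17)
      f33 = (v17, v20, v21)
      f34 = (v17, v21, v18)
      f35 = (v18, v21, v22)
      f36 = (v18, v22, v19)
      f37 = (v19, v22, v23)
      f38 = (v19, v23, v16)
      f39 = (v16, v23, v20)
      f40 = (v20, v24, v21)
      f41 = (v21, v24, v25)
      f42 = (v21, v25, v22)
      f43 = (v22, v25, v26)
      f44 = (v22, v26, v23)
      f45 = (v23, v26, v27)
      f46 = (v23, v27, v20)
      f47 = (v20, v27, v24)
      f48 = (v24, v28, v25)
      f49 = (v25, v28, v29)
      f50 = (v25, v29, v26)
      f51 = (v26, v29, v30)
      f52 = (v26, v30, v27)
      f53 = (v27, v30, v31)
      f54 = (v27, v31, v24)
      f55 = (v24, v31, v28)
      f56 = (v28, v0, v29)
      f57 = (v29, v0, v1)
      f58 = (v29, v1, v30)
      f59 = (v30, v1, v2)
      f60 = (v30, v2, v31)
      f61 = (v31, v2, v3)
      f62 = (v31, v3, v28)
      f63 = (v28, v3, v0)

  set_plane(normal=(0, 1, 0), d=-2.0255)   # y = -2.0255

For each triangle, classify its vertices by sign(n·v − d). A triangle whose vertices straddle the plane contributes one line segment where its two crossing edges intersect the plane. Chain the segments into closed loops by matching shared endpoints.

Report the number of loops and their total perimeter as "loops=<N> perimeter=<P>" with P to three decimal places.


loops=1 perimeter=7.991

Straddling triangles (14 of 64):
  (v20,v24,v21) [+-+] → (-1.84558, -2.0255, 0)–(-0.818398, -2.0255, 0.42551)  len=1.1118
  (v21,v24,v25) [+--] → (-0.818398, -2.0255, 0.42551)–(-0.0350063, -2.0255, 0.75)  len=0.8479
  (v21,v25,v22) [+-+] → (-0.0350063, -2.0255, 0.75)–(-0.0117281, -2.0255, 0.740357)  len=0.0252
  (v22,v25,v26) [+-+] → (-0.0117281, -2.0255, 0.740357)–(0, -2.0255, 0.7355)  len=0.0127
  (v23,v26,v27) [++-] → (0, -2.0255, -0.7355)–(-0.0350063, -2.0255, -0.75)  len=0.0379
  (v23,v27,v20) [+-+] → (-0.0350063, -2.0255, -0.75)–(-0.425679, -2.0255, -0.58817)  len=0.4229
  (v20,v27,v24) [+--] → (-0.425679, -2.0255, -0.58817)–(-1.84558, -2.0255, 0)  len=1.5369
  (v24,v28,v25) [-+-] → (1.84558, -2.0255, 0)–(0.425679, -2.0255, 0.58817)  len=1.5369
  (v25,v28,v29) [-++] → (0.425679, -2.0255, 0.58817)–(0.0350063, -2.0255, 0.75)  len=0.4229
  (v25,v29,v26) [-++] → (0.0350063, -2.0255, 0.75)–(0, -2.0255, 0.7355)  len=0.0379
  (v26,v30,v27) [++-] → (0.0117281, -2.0255, -0.740357)–(0, -2.0255, -0.7355)  len=0.0127
  (v27,v30,v31) [-++] → (0.0117281, -2.0255, -0.740357)–(0.0350063, -2.0255, -0.75)  len=0.0252
  (v27,v31,v24) [-+-] → (0.0350063, -2.0255, -0.75)–(0.818398, -2.0255, -0.42551)  len=0.8479
  (v24,v31,v28) [-++] → (0.818398, -2.0255, -0.42551)–(1.84558, -2.0255, 0)  len=1.1118

Chained into 1 loop(s):
  loop 1: 14 segments, perimeter = 7.9906
Total perimeter = 7.991


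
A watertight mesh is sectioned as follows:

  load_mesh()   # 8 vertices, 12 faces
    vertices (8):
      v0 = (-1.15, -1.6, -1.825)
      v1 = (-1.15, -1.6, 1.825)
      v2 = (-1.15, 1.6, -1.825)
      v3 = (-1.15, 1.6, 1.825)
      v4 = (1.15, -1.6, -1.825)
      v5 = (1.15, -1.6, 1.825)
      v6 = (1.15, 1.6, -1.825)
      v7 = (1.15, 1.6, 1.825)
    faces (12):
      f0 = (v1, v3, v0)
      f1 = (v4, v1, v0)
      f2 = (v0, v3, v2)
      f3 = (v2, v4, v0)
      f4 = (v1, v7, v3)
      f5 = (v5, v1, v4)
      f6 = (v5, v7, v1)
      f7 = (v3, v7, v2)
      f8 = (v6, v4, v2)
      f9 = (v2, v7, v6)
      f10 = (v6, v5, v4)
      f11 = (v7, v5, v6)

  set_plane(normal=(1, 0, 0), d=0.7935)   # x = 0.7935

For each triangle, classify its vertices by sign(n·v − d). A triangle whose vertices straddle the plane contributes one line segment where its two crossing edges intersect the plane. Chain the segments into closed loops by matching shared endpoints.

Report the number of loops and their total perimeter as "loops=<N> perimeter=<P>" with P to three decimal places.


loops=1 perimeter=13.700

Straddling triangles (8 of 12):
  (v4,v1,v0) [+--] → (0.7935, -1.6, -1.25925)–(0.7935, -1.6, -1.825)  len=0.5657
  (v2,v4,v0) [-+-] → (0.7935, -1.104, -1.825)–(0.7935, -1.6, -1.825)  len=0.4960
  (v1,v7,v3) [-+-] → (0.7935, 1.104, 1.825)–(0.7935, 1.6, 1.825)  len=0.4960
  (v5,v1,v4) [+-+] → (0.7935, -1.6, 1.825)–(0.7935, -1.6, -1.25925)  len=3.0842
  (v5,v7,v1) [++-] → (0.7935, 1.104, 1.825)–(0.7935, -1.6, 1.825)  len=2.7040
  (v3,v7,v2) [-+-] → (0.7935, 1.6, 1.825)–(0.7935, 1.6, 1.25925)  len=0.5657
  (v6,v4,v2) [++-] → (0.7935, -1.104, -1.825)–(0.7935, 1.6, -1.825)  len=2.7040
  (v2,v7,v6) [-++] → (0.7935, 1.6, 1.25925)–(0.7935, 1.6, -1.825)  len=3.0842

Chained into 1 loop(s):
  loop 1: 8 segments, perimeter = 13.7000
Total perimeter = 13.700


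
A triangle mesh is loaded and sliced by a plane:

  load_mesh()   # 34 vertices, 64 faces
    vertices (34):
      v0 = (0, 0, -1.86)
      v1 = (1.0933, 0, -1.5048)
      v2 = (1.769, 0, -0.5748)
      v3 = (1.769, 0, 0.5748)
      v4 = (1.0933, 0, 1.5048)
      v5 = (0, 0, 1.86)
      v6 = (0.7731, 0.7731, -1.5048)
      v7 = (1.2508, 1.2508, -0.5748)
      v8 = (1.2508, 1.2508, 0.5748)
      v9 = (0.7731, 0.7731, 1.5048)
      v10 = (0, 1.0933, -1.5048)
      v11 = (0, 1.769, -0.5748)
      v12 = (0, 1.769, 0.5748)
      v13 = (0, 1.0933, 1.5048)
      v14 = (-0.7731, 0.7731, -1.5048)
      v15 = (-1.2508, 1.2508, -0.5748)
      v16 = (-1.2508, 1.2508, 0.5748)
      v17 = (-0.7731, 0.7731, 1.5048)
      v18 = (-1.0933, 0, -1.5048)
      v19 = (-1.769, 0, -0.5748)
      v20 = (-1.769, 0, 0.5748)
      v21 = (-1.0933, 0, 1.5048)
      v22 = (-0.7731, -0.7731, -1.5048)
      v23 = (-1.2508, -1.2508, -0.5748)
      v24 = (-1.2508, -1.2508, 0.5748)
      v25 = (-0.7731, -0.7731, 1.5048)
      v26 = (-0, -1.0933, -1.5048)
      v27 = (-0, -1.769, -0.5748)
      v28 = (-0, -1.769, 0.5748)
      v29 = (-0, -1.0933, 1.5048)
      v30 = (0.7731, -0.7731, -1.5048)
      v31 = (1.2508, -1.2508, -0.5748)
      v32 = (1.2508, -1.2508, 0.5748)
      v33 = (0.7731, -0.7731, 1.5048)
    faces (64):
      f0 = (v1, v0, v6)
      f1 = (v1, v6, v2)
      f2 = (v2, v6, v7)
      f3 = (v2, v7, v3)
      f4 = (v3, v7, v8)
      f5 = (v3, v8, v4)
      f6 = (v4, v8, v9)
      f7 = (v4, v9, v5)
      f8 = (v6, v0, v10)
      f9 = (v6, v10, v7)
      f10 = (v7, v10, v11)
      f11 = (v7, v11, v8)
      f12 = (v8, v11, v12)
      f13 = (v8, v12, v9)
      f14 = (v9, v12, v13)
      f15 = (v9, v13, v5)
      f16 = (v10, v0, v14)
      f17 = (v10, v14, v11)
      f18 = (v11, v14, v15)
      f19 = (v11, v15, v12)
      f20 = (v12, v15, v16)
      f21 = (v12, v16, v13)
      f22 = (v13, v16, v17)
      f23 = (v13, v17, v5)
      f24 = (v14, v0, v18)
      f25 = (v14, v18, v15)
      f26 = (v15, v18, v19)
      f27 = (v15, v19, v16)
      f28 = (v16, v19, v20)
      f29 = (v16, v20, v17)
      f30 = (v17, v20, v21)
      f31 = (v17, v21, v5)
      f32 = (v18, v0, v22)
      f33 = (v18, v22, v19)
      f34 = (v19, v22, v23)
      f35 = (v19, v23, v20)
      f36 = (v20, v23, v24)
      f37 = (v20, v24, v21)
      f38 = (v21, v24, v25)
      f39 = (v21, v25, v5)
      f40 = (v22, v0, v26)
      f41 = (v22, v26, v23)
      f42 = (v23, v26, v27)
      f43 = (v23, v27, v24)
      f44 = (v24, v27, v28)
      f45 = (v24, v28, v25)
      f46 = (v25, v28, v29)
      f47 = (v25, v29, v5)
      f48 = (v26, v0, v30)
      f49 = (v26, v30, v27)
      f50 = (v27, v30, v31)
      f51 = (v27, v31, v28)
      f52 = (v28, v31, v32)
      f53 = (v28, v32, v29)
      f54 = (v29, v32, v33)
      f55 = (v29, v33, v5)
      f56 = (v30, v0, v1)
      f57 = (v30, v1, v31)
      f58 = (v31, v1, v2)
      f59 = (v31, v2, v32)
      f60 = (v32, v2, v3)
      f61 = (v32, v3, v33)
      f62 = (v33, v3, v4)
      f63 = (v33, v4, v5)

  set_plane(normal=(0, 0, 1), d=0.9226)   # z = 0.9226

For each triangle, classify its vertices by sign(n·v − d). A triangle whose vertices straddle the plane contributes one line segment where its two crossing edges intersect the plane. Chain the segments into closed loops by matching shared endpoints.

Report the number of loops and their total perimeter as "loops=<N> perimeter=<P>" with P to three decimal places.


loops=1 perimeter=9.284

Straddling triangles (16 of 64):
  (v3,v8,v4) [--+] → (1.1919, 0.783028, 0.9226)–(1.5163, 0, 0.9226)  len=0.8476
  (v4,v8,v9) [+-+] → (1.1919, 0.783028, 0.9226)–(1.07215, 1.07215, 0.9226)  len=0.3129
  (v8,v12,v9) [--+] → (0.289123, 1.39655, 0.9226)–(1.07215, 1.07215, 0.9226)  len=0.8476
  (v9,v12,v13) [+-+] → (0.289123, 1.39655, 0.9226)–(0, 1.5163, 0.9226)  len=0.3129
  (v12,v16,v13) [--+] → (-0.783028, 1.1919, 0.9226)–(0, 1.5163, 0.9226)  len=0.8476
  (v13,v16,v17) [+-+] → (-0.783028, 1.1919, 0.9226)–(-1.07215, 1.07215, 0.9226)  len=0.3129
  (v16,v20,v17) [--+] → (-1.39655, 0.289123, 0.9226)–(-1.07215, 1.07215, 0.9226)  len=0.8476
  (v17,v20,v21) [+-+] → (-1.39655, 0.289123, 0.9226)–(-1.5163, 0, 0.9226)  len=0.3129
  (v20,v24,v21) [--+] → (-1.1919, -0.783028, 0.9226)–(-1.5163, 0, 0.9226)  len=0.8476
  (v21,v24,v25) [+-+] → (-1.1919, -0.783028, 0.9226)–(-1.07215, -1.07215, 0.9226)  len=0.3129
  (v24,v28,v25) [--+] → (-0.289123, -1.39655, 0.9226)–(-1.07215, -1.07215, 0.9226)  len=0.8476
  (v25,v28,v29) [+-+] → (-0.289123, -1.39655, 0.9226)–(0, -1.5163, 0.9226)  len=0.3129
  (v28,v32,v29) [--+] → (0.783028, -1.1919, 0.9226)–(0, -1.5163, 0.9226)  len=0.8476
  (v29,v32,v33) [+-+] → (0.783028, -1.1919, 0.9226)–(1.07215, -1.07215, 0.9226)  len=0.3129
  (v32,v3,v33) [--+] → (1.39655, -0.289123, 0.9226)–(1.07215, -1.07215, 0.9226)  len=0.8476
  (v33,v3,v4) [+-+] → (1.39655, -0.289123, 0.9226)–(1.5163, 0, 0.9226)  len=0.3129

Chained into 1 loop(s):
  loop 1: 16 segments, perimeter = 9.2841
Total perimeter = 9.284


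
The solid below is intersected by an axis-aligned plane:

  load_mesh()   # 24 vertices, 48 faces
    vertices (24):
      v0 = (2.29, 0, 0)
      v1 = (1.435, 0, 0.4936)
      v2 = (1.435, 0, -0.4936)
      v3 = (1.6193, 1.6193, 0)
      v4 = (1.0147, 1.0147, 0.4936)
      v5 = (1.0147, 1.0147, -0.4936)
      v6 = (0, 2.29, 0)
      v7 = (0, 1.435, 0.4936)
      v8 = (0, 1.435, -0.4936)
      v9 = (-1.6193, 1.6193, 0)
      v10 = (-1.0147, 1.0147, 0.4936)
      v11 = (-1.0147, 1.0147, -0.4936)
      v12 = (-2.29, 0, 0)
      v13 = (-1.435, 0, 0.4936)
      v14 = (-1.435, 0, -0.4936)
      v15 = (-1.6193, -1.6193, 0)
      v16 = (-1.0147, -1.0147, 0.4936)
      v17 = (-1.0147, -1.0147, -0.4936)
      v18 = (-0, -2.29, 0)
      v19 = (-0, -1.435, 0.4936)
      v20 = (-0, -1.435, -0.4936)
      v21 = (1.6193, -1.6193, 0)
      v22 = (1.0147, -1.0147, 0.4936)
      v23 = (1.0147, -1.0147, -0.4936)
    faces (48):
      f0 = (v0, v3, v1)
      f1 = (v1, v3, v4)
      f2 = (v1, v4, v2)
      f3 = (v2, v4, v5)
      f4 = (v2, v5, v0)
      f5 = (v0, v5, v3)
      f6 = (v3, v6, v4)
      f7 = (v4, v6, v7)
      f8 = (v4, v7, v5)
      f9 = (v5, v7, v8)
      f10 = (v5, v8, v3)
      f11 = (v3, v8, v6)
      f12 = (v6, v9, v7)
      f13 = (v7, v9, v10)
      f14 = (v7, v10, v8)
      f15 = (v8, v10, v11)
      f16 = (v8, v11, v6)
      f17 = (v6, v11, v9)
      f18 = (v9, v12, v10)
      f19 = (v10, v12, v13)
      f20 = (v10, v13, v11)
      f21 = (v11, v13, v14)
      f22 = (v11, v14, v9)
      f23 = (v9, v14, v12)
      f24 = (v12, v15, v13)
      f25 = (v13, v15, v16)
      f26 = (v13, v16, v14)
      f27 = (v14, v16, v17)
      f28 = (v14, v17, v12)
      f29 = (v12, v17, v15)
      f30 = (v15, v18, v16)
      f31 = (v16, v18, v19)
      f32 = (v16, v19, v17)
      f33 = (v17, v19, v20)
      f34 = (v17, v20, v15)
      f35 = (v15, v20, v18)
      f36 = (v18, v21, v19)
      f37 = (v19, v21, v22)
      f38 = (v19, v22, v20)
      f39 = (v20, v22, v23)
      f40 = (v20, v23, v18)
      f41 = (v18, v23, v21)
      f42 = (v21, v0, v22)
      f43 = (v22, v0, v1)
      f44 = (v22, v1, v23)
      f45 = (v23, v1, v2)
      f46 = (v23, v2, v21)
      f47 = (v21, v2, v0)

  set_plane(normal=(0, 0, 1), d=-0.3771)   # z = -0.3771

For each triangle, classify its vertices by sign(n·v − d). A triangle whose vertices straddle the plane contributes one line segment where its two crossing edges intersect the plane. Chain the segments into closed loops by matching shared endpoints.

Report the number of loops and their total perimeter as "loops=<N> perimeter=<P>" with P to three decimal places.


Straddling triangles (32 of 48):
  (v1,v4,v2) [++-] → (1.3854, 0.119745, -0.3771)–(1.435, 0, -0.3771)  len=0.1296
  (v2,v4,v5) [-+-] → (1.3854, 0.119745, -0.3771)–(1.0147, 1.0147, -0.3771)  len=0.9687
  (v2,v5,v0) [--+] → (1.3157, 0.775209, -0.3771)–(1.6368, 0, -0.3771)  len=0.8391
  (v0,v5,v3) [+-+] → (1.3157, 0.775209, -0.3771)–(1.1574, 1.1574, -0.3771)  len=0.4137
  (v4,v7,v5) [++-] → (0.894955, 1.0643, -0.3771)–(1.0147, 1.0147, -0.3771)  len=0.1296
  (v5,v7,v8) [-+-] → (0.894955, 1.0643, -0.3771)–(0, 1.435, -0.3771)  len=0.9687
  (v5,v8,v3) [--+] → (0.382189, 1.4785, -0.3771)–(1.1574, 1.1574, -0.3771)  len=0.8391
  (v3,v8,v6) [+-+] → (0.382189, 1.4785, -0.3771)–(0, 1.6368, -0.3771)  len=0.4137
  (v7,v10,v8) [++-] → (-0.119745, 1.3854, -0.3771)–(0, 1.435, -0.3771)  len=0.1296
  (v8,v10,v11) [-+-] → (-0.119745, 1.3854, -0.3771)–(-1.0147, 1.0147, -0.3771)  len=0.9687
  (v8,v11,v6) [--+] → (-0.775209, 1.3157, -0.3771)–(0, 1.6368, -0.3771)  len=0.8391
  (v6,v11,v9) [+-+] → (-0.775209, 1.3157, -0.3771)–(-1.1574, 1.1574, -0.3771)  len=0.4137
  (v10,v13,v11) [++-] → (-1.0643, 0.894955, -0.3771)–(-1.0147, 1.0147, -0.3771)  len=0.1296
  (v11,v13,v14) [-+-] → (-1.0643, 0.894955, -0.3771)–(-1.435, 0, -0.3771)  len=0.9687
  (v11,v14,v9) [--+] → (-1.4785, 0.382189, -0.3771)–(-1.1574, 1.1574, -0.3771)  len=0.8391
  (v9,v14,v12) [+-+] → (-1.4785, 0.382189, -0.3771)–(-1.6368, 0, -0.3771)  len=0.4137
  (v13,v16,v14) [++-] → (-1.3854, -0.119745, -0.3771)–(-1.435, 0, -0.3771)  len=0.1296
  (v14,v16,v17) [-+-] → (-1.3854, -0.119745, -0.3771)–(-1.0147, -1.0147, -0.3771)  len=0.9687
  (v14,v17,v12) [--+] → (-1.3157, -0.775209, -0.3771)–(-1.6368, 0, -0.3771)  len=0.8391
  (v12,v17,v15) [+-+] → (-1.3157, -0.775209, -0.3771)–(-1.1574, -1.1574, -0.3771)  len=0.4137
  (v16,v19,v17) [++-] → (-0.894955, -1.0643, -0.3771)–(-1.0147, -1.0147, -0.3771)  len=0.1296
  (v17,v19,v20) [-+-] → (-0.894955, -1.0643, -0.3771)–(0, -1.435, -0.3771)  len=0.9687
  (v17,v20,v15) [--+] → (-0.382189, -1.4785, -0.3771)–(-1.1574, -1.1574, -0.3771)  len=0.8391
  (v15,v20,v18) [+-+] → (-0.382189, -1.4785, -0.3771)–(0, -1.6368, -0.3771)  len=0.4137
  (v19,v22,v20) [++-] → (0.119745, -1.3854, -0.3771)–(0, -1.435, -0.3771)  len=0.1296
  (v20,v22,v23) [-+-] → (0.119745, -1.3854, -0.3771)–(1.0147, -1.0147, -0.3771)  len=0.9687
  (v20,v23,v18) [--+] → (0.775209, -1.3157, -0.3771)–(0, -1.6368, -0.3771)  len=0.8391
  (v18,v23,v21) [+-+] → (0.775209, -1.3157, -0.3771)–(1.1574, -1.1574, -0.3771)  len=0.4137
  (v22,v1,v23) [++-] → (1.0643, -0.894955, -0.3771)–(1.0147, -1.0147, -0.3771)  len=0.1296
  (v23,v1,v2) [-+-] → (1.0643, -0.894955, -0.3771)–(1.435, 0, -0.3771)  len=0.9687
  (v23,v2,v21) [--+] → (1.4785, -0.382189, -0.3771)–(1.1574, -1.1574, -0.3771)  len=0.8391
  (v21,v2,v0) [+-+] → (1.4785, -0.382189, -0.3771)–(1.6368, 0, -0.3771)  len=0.4137

Chained into 2 loop(s):
  loop 1: 16 segments, perimeter = 8.7864
  loop 2: 16 segments, perimeter = 10.0220
Total perimeter = 18.808

loops=2 perimeter=18.808


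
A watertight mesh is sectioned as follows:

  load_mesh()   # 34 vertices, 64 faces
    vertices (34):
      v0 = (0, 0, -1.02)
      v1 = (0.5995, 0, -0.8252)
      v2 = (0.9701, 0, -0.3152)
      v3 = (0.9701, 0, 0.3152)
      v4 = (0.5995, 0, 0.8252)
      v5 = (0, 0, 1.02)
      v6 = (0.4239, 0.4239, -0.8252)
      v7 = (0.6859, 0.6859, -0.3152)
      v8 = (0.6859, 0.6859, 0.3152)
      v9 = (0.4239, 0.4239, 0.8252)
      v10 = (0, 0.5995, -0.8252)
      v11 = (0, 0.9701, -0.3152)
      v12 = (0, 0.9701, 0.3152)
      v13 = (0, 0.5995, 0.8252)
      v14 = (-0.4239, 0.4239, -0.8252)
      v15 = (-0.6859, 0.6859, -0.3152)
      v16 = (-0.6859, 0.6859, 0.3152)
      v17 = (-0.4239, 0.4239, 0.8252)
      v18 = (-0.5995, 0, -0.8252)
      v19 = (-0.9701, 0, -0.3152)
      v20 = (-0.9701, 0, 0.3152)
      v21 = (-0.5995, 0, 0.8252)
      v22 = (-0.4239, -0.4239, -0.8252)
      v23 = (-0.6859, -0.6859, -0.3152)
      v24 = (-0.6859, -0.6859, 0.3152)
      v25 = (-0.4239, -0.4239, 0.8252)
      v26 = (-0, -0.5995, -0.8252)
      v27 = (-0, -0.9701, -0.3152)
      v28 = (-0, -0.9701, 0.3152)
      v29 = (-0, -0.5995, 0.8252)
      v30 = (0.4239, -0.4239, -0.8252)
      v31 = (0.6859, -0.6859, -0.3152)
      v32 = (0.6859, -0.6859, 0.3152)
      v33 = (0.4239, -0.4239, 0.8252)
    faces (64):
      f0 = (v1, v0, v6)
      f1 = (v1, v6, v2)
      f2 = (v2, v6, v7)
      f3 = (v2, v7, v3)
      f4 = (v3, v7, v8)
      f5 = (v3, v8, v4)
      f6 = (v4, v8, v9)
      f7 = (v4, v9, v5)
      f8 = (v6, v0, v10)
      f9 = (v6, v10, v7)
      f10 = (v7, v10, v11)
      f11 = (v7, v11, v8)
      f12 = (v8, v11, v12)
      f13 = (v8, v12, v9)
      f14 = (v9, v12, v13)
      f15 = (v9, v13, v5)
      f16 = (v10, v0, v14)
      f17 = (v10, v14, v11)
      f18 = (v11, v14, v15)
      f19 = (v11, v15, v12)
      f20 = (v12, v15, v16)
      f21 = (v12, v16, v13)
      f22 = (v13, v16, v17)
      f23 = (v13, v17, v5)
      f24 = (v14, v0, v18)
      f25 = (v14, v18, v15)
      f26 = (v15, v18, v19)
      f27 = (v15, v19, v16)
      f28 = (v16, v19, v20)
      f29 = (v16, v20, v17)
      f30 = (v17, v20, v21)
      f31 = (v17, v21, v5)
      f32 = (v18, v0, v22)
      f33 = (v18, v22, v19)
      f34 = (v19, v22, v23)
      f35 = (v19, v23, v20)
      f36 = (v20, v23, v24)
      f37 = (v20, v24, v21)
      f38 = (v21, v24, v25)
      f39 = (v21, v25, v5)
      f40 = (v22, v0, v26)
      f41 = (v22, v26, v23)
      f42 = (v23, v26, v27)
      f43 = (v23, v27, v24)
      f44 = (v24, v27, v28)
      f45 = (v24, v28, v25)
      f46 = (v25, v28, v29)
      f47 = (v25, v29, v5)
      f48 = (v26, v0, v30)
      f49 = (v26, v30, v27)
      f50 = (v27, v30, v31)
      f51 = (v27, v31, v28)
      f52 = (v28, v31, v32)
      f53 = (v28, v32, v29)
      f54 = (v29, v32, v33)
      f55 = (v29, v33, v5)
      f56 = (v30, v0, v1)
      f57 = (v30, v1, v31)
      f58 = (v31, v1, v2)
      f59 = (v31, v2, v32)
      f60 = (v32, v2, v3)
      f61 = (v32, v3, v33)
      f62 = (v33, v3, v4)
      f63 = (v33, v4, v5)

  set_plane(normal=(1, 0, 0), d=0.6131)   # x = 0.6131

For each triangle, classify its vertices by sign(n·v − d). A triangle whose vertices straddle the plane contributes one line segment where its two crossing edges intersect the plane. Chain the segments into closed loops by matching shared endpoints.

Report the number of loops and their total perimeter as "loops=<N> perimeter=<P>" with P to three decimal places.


loops=1 perimeter=4.784

Straddling triangles (18 of 64):
  (v1,v6,v2) [--+] → (0.6131, 0.277064, -0.648539)–(0.6131, 0, -0.806484)  len=0.3189
  (v2,v6,v7) [+-+] → (0.6131, 0.277064, -0.648539)–(0.6131, 0.6131, -0.45691)  len=0.3868
  (v3,v8,v4) [++-] → (0.6131, 0.107966, 0.744922)–(0.6131, 0, 0.806484)  len=0.1243
  (v4,v8,v9) [-+-] → (0.6131, 0.107966, 0.744922)–(0.6131, 0.6131, 0.45691)  len=0.5815
  (v6,v10,v7) [--+] → (0.6131, 0.67673, -0.36933)–(0.6131, 0.6131, -0.45691)  len=0.1083
  (v7,v10,v11) [+--] → (0.6131, 0.67673, -0.36933)–(0.6131, 0.716064, -0.3152)  len=0.0669
  (v7,v11,v8) [+-+] → (0.6131, 0.716064, -0.3152)–(0.6131, 0.716064, 0.248291)  len=0.5635
  (v8,v11,v12) [+--] → (0.6131, 0.716064, 0.248291)–(0.6131, 0.716064, 0.3152)  len=0.0669
  (v8,v12,v9) [+--] → (0.6131, 0.716064, 0.3152)–(0.6131, 0.6131, 0.45691)  len=0.1752
  (v27,v30,v31) [--+] → (0.6131, -0.6131, -0.45691)–(0.6131, -0.716064, -0.3152)  len=0.1752
  (v27,v31,v28) [-+-] → (0.6131, -0.716064, -0.3152)–(0.6131, -0.716064, -0.248291)  len=0.0669
  (v28,v31,v32) [-++] → (0.6131, -0.716064, -0.248291)–(0.6131, -0.716064, 0.3152)  len=0.5635
  (v28,v32,v29) [-+-] → (0.6131, -0.716064, 0.3152)–(0.6131, -0.67673, 0.36933)  len=0.0669
  (v29,v32,v33) [-+-] → (0.6131, -0.67673, 0.36933)–(0.6131, -0.6131, 0.45691)  len=0.1083
  (v30,v1,v31) [--+] → (0.6131, -0.107966, -0.744922)–(0.6131, -0.6131, -0.45691)  len=0.5815
  (v31,v1,v2) [+-+] → (0.6131, -0.107966, -0.744922)–(0.6131, 0, -0.806484)  len=0.1243
  (v32,v3,v33) [++-] → (0.6131, -0.277064, 0.648539)–(0.6131, -0.6131, 0.45691)  len=0.3868
  (v33,v3,v4) [-+-] → (0.6131, -0.277064, 0.648539)–(0.6131, 0, 0.806484)  len=0.3189

Chained into 1 loop(s):
  loop 1: 18 segments, perimeter = 4.7845
Total perimeter = 4.784


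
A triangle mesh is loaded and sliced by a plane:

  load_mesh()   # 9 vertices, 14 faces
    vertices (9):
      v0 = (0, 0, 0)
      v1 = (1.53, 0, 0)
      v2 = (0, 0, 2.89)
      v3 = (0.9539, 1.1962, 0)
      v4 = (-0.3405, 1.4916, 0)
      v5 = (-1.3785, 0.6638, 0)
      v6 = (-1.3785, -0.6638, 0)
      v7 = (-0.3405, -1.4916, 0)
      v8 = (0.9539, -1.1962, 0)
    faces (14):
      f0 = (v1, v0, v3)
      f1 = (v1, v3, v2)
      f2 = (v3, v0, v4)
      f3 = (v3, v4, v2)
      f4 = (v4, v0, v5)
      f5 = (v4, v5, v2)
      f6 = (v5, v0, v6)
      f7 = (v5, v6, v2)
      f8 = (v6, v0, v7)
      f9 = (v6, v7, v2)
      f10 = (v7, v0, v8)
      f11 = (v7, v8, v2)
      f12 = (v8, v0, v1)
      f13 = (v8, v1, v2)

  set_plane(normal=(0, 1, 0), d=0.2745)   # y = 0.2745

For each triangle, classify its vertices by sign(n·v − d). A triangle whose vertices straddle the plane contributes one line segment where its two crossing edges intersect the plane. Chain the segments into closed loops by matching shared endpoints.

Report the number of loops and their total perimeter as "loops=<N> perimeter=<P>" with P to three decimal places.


loops=1 perimeter=8.320

Straddling triangles (8 of 14):
  (v1,v0,v3) [--+] → (0.218898, 0.2745, 0)–(1.3978, 0.2745, 0)  len=1.1789
  (v1,v3,v2) [-+-] → (1.3978, 0.2745, 0)–(0.218898, 0.2745, 2.22681)  len=2.5196
  (v3,v0,v4) [+-+] → (0.218898, 0.2745, 0)–(-0.0626624, 0.2745, 0)  len=0.2816
  (v3,v4,v2) [++-] → (-0.0626624, 0.2745, 2.35815)–(0.218898, 0.2745, 2.22681)  len=0.3107
  (v4,v0,v5) [+-+] → (-0.0626624, 0.2745, 0)–(-0.570049, 0.2745, 0)  len=0.5074
  (v4,v5,v2) [++-] → (-0.570049, 0.2745, 1.6949)–(-0.0626624, 0.2745, 2.35815)  len=0.8351
  (v5,v0,v6) [+--] → (-0.570049, 0.2745, 0)–(-1.3785, 0.2745, 0)  len=0.8085
  (v5,v6,v2) [+--] → (-1.3785, 0.2745, 0)–(-0.570049, 0.2745, 1.6949)  len=1.8778

Chained into 1 loop(s):
  loop 1: 8 segments, perimeter = 8.3195
Total perimeter = 8.320


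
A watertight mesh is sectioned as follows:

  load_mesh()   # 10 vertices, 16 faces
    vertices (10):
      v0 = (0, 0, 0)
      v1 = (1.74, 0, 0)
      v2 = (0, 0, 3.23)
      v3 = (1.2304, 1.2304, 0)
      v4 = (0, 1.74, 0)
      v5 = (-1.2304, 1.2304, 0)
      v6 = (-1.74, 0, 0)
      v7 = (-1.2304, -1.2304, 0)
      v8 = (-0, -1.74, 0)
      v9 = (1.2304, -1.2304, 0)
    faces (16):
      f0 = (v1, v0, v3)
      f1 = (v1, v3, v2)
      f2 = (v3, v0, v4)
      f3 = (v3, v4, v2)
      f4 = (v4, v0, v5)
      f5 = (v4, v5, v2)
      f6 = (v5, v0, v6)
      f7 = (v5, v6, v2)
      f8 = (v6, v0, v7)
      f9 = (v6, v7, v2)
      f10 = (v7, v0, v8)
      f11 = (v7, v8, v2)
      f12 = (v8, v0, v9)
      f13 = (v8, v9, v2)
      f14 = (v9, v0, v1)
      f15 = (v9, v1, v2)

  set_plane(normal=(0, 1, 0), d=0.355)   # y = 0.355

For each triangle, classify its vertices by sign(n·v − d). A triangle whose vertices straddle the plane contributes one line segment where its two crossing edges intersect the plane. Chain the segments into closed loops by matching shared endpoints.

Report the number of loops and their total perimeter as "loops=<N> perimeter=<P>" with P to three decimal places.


Straddling triangles (8 of 16):
  (v1,v0,v3) [--+] → (0.355, 0.355, 0)–(1.59297, 0.355, 0)  len=1.2380
  (v1,v3,v2) [-+-] → (1.59297, 0.355, 0)–(0.355, 0.355, 2.29807)  len=2.6103
  (v3,v0,v4) [+-+] → (0.355, 0.355, 0)–(0, 0.355, 0)  len=0.3550
  (v3,v4,v2) [++-] → (0, 0.355, 2.57101)–(0.355, 0.355, 2.29807)  len=0.4478
  (v4,v0,v5) [+-+] → (0, 0.355, 0)–(-0.355, 0.355, 0)  len=0.3550
  (v4,v5,v2) [++-] → (-0.355, 0.355, 2.29807)–(0, 0.355, 2.57101)  len=0.4478
  (v5,v0,v6) [+--] → (-0.355, 0.355, 0)–(-1.59297, 0.355, 0)  len=1.2380
  (v5,v6,v2) [+--] → (-1.59297, 0.355, 0)–(-0.355, 0.355, 2.29807)  len=2.6103

Chained into 1 loop(s):
  loop 1: 8 segments, perimeter = 9.3021
Total perimeter = 9.302

loops=1 perimeter=9.302


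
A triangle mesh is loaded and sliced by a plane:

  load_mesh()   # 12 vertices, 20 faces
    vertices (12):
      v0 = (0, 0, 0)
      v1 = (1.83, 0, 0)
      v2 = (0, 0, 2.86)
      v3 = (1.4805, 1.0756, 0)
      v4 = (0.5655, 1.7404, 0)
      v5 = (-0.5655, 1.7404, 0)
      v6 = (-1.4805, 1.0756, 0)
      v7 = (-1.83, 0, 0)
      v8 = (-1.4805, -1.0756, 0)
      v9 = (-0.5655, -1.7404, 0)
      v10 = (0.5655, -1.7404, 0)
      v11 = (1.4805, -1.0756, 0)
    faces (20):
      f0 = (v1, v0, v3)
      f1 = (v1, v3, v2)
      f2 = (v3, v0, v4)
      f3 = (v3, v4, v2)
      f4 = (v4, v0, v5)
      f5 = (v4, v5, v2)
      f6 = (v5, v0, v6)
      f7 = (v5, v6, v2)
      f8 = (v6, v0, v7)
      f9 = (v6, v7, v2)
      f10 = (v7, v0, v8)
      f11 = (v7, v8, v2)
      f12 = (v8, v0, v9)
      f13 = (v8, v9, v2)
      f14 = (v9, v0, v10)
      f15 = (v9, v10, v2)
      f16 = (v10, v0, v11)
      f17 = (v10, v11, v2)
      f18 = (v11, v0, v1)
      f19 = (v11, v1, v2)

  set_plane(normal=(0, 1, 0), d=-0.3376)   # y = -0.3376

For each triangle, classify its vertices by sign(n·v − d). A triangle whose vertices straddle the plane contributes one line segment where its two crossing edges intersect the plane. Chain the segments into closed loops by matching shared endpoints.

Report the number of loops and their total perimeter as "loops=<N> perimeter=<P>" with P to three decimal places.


loops=1 perimeter=9.306

Straddling triangles (10 of 20):
  (v7,v0,v8) [++-] → (-0.464687, -0.3376, 0)–(-1.7203, -0.3376, 0)  len=1.2556
  (v7,v8,v2) [+-+] → (-1.7203, -0.3376, 0)–(-0.464687, -0.3376, 1.96233)  len=2.3297
  (v8,v0,v9) [-+-] → (-0.464687, -0.3376, 0)–(-0.109695, -0.3376, 0)  len=0.3550
  (v8,v9,v2) [--+] → (-0.109695, -0.3376, 2.30522)–(-0.464687, -0.3376, 1.96233)  len=0.4936
  (v9,v0,v10) [-+-] → (-0.109695, -0.3376, 0)–(0.109695, -0.3376, 0)  len=0.2194
  (v9,v10,v2) [--+] → (0.109695, -0.3376, 2.30522)–(-0.109695, -0.3376, 2.30522)  len=0.2194
  (v10,v0,v11) [-+-] → (0.109695, -0.3376, 0)–(0.464687, -0.3376, 0)  len=0.3550
  (v10,v11,v2) [--+] → (0.464687, -0.3376, 1.96233)–(0.109695, -0.3376, 2.30522)  len=0.4936
  (v11,v0,v1) [-++] → (0.464687, -0.3376, 0)–(1.7203, -0.3376, 0)  len=1.2556
  (v11,v1,v2) [-++] → (1.7203, -0.3376, 0)–(0.464687, -0.3376, 1.96233)  len=2.3297

Chained into 1 loop(s):
  loop 1: 10 segments, perimeter = 9.3064
Total perimeter = 9.306
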